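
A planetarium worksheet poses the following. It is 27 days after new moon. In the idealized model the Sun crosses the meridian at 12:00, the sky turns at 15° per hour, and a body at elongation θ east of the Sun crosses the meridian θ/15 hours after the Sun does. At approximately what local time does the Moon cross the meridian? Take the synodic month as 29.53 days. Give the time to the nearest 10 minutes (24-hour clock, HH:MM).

10:00

The Moon has covered 27/29.53 of its cycle, so θ ≈ 360° × 27/29.53 = 329.2°.
Delay after the Sun = 329.2° / (15°/h) ≈ 21.94 h.
12:00 + 21.944 h ≈ 09:57 → 10:00 to the nearest ten minutes.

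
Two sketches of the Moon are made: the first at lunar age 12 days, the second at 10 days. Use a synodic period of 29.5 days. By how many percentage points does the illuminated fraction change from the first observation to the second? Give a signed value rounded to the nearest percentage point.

-15 pp

First observation: θ = 360°·12/29.5 = 146.4°, so f = 0.917.
Second observation: θ = 122.0°, f = 0.765.
Δf = 0.765 − 0.917 = -0.151, i.e. -15 pp.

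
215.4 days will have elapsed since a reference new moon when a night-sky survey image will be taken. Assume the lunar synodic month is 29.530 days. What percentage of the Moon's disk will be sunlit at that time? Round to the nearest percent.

215.4/29.530 = 7.294 lunations, so 7 complete cycles and 8.69 d into the next.
Phase angle: θ = 360°·(8.69 d)/(29.530 d) = 105.9°.
Illuminated fraction = (1 − cos 105.9°)/2 = (1 − (-0.275))/2 ≈ 0.637, so 64%.

64%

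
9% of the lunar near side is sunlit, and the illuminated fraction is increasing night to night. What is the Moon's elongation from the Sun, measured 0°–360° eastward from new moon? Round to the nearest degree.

35°

cos θ = 1 − 2f = 0.820, giving a principal value of 34.9°.
Before full moon the principal value applies: θ = 34.9°.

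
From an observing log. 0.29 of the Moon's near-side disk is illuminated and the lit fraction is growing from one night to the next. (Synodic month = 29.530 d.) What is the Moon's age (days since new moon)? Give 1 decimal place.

cos θ = 1 − 2f = 0.420, giving a principal value of 65.2°.
Before full moon the principal value applies: θ = 65.2°.
That fraction of the synodic month is 65.2/360 × 29.530 d ≈ 5.35 d.

5.3 days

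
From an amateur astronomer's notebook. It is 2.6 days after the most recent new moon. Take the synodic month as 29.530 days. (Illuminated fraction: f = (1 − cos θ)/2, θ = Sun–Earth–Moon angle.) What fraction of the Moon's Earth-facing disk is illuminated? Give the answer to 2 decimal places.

The Moon has covered 2.6/29.530 of its cycle, so θ ≈ 360° × 2.6/29.530 = 31.7°.
cos 31.7° = 0.851, so f = (1 − 0.851)/2 = 0.075.

0.07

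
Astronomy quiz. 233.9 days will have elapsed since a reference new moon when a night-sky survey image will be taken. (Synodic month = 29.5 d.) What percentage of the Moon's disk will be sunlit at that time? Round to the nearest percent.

5%

Reduce mod P: 233.9 − 7×29.5 = 27.40 d into the current lunation.
The Moon has covered 27.40/29.5 of its cycle, so θ ≈ 360° × 27.40/29.5 = 334.4°.
Illuminated fraction = (1 − cos 334.4°)/2 = (1 − 0.902)/2 ≈ 0.049, so 5%.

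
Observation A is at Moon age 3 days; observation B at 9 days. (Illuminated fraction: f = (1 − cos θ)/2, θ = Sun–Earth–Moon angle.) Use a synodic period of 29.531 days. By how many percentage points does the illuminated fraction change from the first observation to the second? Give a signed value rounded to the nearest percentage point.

First observation: θ = 360°·3/29.531 = 36.6°, so f = 0.098.
Second observation: θ = 109.7°, f = 0.669.
Δf = 0.669 − 0.098 = +0.570, i.e. +57 pp.

+57 pp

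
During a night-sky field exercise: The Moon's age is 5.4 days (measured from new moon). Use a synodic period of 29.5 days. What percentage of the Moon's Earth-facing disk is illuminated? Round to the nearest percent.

30%

Elongation θ = 360° × 5.4/29.5 ≈ 65.9°.
Illuminated fraction = (1 − cos 65.9°)/2 = (1 − 0.408)/2 ≈ 0.296, so 30%.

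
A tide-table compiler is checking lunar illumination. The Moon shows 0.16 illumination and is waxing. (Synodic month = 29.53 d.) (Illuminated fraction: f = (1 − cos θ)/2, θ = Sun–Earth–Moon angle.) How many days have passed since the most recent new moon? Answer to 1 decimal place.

3.9 days

cos θ = 1 − 2f = 0.680, giving a principal value of 47.2°.
Waxing ⇒ before full, so θ = 47.2°.
That fraction of the synodic month is 47.2/360 × 29.53 d ≈ 3.87 d.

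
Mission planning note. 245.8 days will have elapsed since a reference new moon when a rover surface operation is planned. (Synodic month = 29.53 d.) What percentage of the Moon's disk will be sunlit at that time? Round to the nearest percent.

Reduce mod P: 245.8 − 8×29.53 = 9.56 d into the current lunation.
The Moon has covered 9.56/29.53 of its cycle, so θ ≈ 360° × 9.56/29.53 = 116.5°.
Illuminated fraction = (1 − cos 116.5°)/2 = (1 − (-0.447))/2 ≈ 0.723, so 72%.

72%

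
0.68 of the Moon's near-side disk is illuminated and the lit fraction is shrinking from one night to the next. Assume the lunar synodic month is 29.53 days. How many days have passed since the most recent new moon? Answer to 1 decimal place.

Invert f = (1 − cos θ)/2 to get cos θ = 1 − 2(0.68) = -0.360, hence θ₀ = arccos -0.360 = 111.1°.
Since the Moon is past full (waning), take the reflex angle: θ = 360° − 111.1° = 248.9°.
That fraction of the synodic month is 248.9/360 × 29.53 d ≈ 20.42 d.

20.4 days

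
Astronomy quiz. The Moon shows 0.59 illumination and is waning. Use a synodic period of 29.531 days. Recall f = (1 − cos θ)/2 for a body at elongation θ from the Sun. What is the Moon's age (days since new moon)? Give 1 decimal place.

21.3 days

Invert f = (1 − cos θ)/2 to get cos θ = 1 − 2(0.59) = -0.180, hence θ₀ = arccos -0.180 = 100.4°.
Since the Moon is past full (waning), take the reflex angle: θ = 360° − 100.4° = 259.6°.
That fraction of the synodic month is 259.6/360 × 29.531 d ≈ 21.30 d.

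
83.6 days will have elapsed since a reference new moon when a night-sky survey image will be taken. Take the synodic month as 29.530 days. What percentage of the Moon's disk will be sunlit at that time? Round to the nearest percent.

83.6/29.530 = 2.831 lunations, so 2 complete cycles and 24.54 d into the next.
Elongation θ = 360° × 24.54/29.530 ≈ 299.2°.
Illuminated fraction = (1 − cos 299.2°)/2 = (1 − 0.487)/2 ≈ 0.256, so 26%.

26%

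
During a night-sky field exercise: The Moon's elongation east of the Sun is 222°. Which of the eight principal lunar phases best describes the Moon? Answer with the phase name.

222° lies in the waning gibbous sector of the 8-phase cycle.

waning gibbous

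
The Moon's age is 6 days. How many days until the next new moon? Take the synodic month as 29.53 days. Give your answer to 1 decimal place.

One full lunation from the last new moon is 29.53 d; remaining = 29.53 − 6 = 23.530 d.

23.5 days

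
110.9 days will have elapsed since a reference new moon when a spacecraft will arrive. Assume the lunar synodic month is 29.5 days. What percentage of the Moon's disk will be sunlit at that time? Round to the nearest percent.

47%

Reduce mod P: 110.9 − 3×29.5 = 22.40 d into the current lunation.
Phase angle: θ = 360°·(22.40 d)/(29.5 d) = 273.4°.
Illuminated fraction = (1 − cos 273.4°)/2 = (1 − 0.059)/2 ≈ 0.471, so 47%.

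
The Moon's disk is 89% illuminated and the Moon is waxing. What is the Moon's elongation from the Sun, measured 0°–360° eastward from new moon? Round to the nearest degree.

141°

From f = (1 − cos θ)/2: cos θ = 1 − 2×0.89 = -0.780; arccos → 141.3°.
Before full moon the principal value applies: θ = 141.3°.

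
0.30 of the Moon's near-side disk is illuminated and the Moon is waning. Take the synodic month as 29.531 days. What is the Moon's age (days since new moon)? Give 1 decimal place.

cos θ = 1 − 2f = 0.400, giving a principal value of 66.4°.
Waning ⇒ past full, so θ = 360° − 66.4° = 293.6°.
Age = 29.531 × 293.6°/360° ≈ 24.08 days.

24.1 days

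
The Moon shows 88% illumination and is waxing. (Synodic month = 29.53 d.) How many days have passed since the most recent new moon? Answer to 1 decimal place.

From f = (1 − cos θ)/2: cos θ = 1 − 2×0.88 = -0.760; arccos → 139.5°.
The Moon is waxing (0°–180°), so θ = 139.5° directly.
At 360°/29.53 d per day, 139.5° corresponds to 11.44 days.

11.4 days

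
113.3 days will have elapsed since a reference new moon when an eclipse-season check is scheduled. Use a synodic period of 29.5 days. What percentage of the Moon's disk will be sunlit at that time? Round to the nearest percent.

113.3 d spans 3 complete synodic months (3 × 29.5 = 88.50 d) plus 24.80 d.
The Moon has covered 24.80/29.5 of its cycle, so θ ≈ 360° × 24.80/29.5 = 302.6°.
cos 302.6° = 0.539, so f = (1 − 0.539)/2 = 0.230, so 23%.

23%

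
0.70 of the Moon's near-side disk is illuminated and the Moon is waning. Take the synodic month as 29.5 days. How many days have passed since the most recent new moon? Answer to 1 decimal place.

20.2 days

cos θ = 1 − 2f = -0.400, giving a principal value of 113.6°.
A waning Moon lies in 180°–360°, so θ = 360° − 113.6° = 246.4°.
At 360°/29.5 d per day, 246.4° corresponds to 20.19 days.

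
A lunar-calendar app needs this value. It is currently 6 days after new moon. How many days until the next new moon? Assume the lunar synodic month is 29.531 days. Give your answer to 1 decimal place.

The next new moon completes the synodic month: 29.531 − 6 = 23.531 days.

23.5 days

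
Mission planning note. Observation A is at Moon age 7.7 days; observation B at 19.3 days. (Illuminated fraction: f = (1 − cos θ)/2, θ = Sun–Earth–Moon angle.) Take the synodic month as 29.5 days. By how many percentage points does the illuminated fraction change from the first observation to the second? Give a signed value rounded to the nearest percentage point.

First observation: θ = 360°·7.7/29.5 = 94.0°, so f = 0.535.
Second observation: θ = 235.5°, f = 0.783.
Δf = 0.783 − 0.535 = +0.248, i.e. +25 pp.

+25 percentage points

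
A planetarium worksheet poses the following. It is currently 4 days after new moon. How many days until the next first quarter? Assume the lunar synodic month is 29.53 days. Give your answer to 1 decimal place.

First quarter is 0.25 of the way through the cycle: age 0.25 × 29.53 = 7.383 d.
So 3.383 days remain (7.383 − 4).

3.4 days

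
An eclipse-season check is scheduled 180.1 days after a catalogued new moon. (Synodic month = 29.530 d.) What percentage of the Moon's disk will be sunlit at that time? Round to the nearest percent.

180.1 d spans 6 complete synodic months (6 × 29.530 = 177.18 d) plus 2.92 d.
The Moon has covered 2.92/29.530 of its cycle, so θ ≈ 360° × 2.92/29.530 = 35.6°.
With cos θ = 0.813, the lit fraction is (1 − 0.813)/2 ≈ 0.093, so 9%.

9%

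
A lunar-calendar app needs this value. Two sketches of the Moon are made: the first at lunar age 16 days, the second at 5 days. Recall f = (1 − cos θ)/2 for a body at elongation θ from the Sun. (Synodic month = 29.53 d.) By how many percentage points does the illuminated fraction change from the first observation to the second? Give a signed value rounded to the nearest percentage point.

θ₁ = 360° × 16/29.53 = 195.1°, f₁ = (1 − cos θ₁)/2 = 0.983.
θ₂ = 360° × 5/29.53 = 61.0°, f₂ = (1 − cos θ₂)/2 = 0.257.
Change = f₂ − f₁ = -0.726 → -73 percentage points.

-73 percentage points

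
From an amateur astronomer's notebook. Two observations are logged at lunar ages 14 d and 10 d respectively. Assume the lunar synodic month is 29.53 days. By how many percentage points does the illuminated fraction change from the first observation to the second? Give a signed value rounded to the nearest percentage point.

First observation: θ = 360°·14/29.53 = 170.7°, so f = 0.993.
Second observation: θ = 121.9°, f = 0.764.
Δf = 0.764 − 0.993 = -0.229, i.e. -23 pp.

-23 pp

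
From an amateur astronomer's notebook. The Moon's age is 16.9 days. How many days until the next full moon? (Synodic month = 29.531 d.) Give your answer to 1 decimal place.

27.4 days

Full moon occurs at elongation 180°, i.e. at age 29.531 × 180/360 = 14.765 d.
Already past this cycle's full moon; the next is at 14.765 + 29.531 = 44.296 d, so 44.296 − 16.9 = 27.396 days.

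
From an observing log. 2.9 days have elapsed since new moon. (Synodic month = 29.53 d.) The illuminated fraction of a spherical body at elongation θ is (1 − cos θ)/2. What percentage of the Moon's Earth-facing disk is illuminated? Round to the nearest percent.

9%

Phase angle: θ = 360°·(2.9 d)/(29.53 d) = 35.4°.
Illuminated fraction = (1 − cos 35.4°)/2 = (1 − 0.816)/2 ≈ 0.092, so 9%.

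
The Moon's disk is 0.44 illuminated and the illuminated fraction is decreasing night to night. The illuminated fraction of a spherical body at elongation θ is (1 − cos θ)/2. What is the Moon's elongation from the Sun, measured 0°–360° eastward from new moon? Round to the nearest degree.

Invert f = (1 − cos θ)/2 to get cos θ = 1 − 2(0.44) = 0.120, hence θ₀ = arccos 0.120 = 83.1°.
Waning ⇒ past full, so θ = 360° − 83.1° = 276.9°.

277°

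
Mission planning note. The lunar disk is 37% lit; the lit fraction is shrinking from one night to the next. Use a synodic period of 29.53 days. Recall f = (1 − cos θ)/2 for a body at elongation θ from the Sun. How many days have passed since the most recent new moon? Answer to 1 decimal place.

Invert f = (1 − cos θ)/2 to get cos θ = 1 − 2(0.37) = 0.260, hence θ₀ = arccos 0.260 = 74.9°.
A waning Moon lies in 180°–360°, so θ = 360° − 74.9° = 285.1°.
Age = 29.53 × 285.1°/360° ≈ 23.38 days.

23.4 days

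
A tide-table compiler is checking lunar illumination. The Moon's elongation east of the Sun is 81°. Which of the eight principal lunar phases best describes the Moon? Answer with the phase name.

first quarter

81° lies in the first quarter sector of the 8-phase cycle.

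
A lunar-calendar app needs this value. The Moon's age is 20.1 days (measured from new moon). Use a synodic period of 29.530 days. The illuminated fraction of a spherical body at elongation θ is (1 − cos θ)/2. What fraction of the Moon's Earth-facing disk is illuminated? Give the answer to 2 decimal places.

The Moon has covered 20.1/29.530 of its cycle, so θ ≈ 360° × 20.1/29.530 = 245.0°.
With cos θ = (-0.422), the lit fraction is (1 − (-0.422))/2 ≈ 0.711.

0.71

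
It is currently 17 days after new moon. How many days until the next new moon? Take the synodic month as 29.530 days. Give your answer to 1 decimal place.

One full lunation from the last new moon is 29.530 d; remaining = 29.530 − 17 = 12.530 d.

12.5 days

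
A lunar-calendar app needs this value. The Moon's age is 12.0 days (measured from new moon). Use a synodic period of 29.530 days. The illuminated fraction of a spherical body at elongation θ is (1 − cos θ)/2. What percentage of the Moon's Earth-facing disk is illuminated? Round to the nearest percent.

Elongation θ = 360° × 12.0/29.530 ≈ 146.3°.
cos 146.3° = (-0.832), so f = (1 − (-0.832))/2 = 0.916, so 92%.

92%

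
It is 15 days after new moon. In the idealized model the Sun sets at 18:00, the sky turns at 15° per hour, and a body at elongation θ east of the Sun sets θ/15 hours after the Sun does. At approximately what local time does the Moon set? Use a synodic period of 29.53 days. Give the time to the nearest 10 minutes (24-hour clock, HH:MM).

Elongation θ = 360° × 15/29.53 ≈ 182.9°.
The Moon trails the Sun by θ/15 = 182.9/15 ≈ 12.19 hours.
18:00 + 12.191 h ≈ 06:11 → 06:10 to the nearest ten minutes.

06:10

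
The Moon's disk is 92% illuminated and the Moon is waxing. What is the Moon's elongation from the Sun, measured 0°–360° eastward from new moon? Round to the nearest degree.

cos θ = 1 − 2f = -0.840, giving a principal value of 147.1°.
Waxing ⇒ before full, so θ = 147.1°.

147°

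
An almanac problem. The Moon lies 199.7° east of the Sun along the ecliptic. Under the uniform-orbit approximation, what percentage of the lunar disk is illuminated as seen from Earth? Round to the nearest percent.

97%

f = (1 − cos 199.7°)/2 = (1 − (-0.941))/2 ≈ 0.971, i.e. 97%.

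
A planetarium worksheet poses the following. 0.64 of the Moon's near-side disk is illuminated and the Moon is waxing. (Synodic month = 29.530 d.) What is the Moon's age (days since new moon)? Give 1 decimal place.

cos θ = 1 − 2f = -0.280, giving a principal value of 106.3°.
The Moon is waxing (0°–180°), so θ = 106.3° directly.
That fraction of the synodic month is 106.3/360 × 29.530 d ≈ 8.72 d.

8.7 days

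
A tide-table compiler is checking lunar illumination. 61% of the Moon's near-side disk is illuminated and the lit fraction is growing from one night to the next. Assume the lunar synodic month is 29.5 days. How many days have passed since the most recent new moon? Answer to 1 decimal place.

Invert f = (1 − cos θ)/2 to get cos θ = 1 − 2(0.61) = -0.220, hence θ₀ = arccos -0.220 = 102.7°.
Waxing ⇒ before full, so θ = 102.7°.
That fraction of the synodic month is 102.7/360 × 29.5 d ≈ 8.42 d.

8.4 days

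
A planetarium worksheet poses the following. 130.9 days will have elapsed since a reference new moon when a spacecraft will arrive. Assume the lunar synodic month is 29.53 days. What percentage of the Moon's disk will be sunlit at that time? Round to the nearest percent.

96%

130.9 d spans 4 complete synodic months (4 × 29.53 = 118.12 d) plus 12.78 d.
Elongation θ = 360° × 12.78/29.53 ≈ 155.8°.
cos 155.8° = (-0.912), so f = (1 − (-0.912))/2 = 0.956, so 96%.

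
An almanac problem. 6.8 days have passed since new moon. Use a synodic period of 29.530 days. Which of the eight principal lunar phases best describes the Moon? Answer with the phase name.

θ ≈ 360° × 6.8/29.530 = 83°, which falls in the first quarter sector.

first quarter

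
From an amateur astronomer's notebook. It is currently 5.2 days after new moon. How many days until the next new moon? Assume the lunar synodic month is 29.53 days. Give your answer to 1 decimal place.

One full lunation from the last new moon is 29.53 d; remaining = 29.53 − 5.2 = 24.330 d.

24.3 days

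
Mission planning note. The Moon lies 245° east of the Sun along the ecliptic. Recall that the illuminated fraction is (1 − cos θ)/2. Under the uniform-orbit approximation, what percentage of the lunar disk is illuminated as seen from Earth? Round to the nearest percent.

Half-versine of 245°: (1 − (-0.423))/2 = 0.711, i.e. 71%.

71%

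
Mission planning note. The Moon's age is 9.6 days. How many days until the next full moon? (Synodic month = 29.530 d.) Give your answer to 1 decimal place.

Full moon is 0.5 of the way through the cycle: age 0.5 × 29.530 = 14.765 d.
So 5.165 days remain (14.765 − 9.6).

5.2 days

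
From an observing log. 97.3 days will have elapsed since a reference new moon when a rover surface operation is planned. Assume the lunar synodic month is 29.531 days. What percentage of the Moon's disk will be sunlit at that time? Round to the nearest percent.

64%

97.3/29.531 = 3.295 lunations, so 3 complete cycles and 8.71 d into the next.
Phase angle: θ = 360°·(8.71 d)/(29.531 d) = 106.1°.
Illuminated fraction = (1 − cos 106.1°)/2 = (1 − (-0.278))/2 ≈ 0.639, so 64%.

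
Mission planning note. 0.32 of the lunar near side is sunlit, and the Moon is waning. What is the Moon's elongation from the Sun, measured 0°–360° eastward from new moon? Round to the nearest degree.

cos θ = 1 − 2f = 0.360, giving a principal value of 68.9°.
A waning Moon lies in 180°–360°, so θ = 360° − 68.9° = 291.1°.

291°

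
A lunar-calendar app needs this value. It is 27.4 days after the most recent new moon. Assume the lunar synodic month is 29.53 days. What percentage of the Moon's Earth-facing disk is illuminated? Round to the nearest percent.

5%

Elongation θ = 360° × 27.4/29.53 ≈ 334.0°.
Illuminated fraction = (1 − cos 334.0°)/2 = (1 − 0.899)/2 ≈ 0.050, so 5%.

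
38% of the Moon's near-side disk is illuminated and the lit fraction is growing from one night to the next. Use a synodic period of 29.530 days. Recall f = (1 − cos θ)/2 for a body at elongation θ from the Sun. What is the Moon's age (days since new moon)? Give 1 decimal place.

Invert f = (1 − cos θ)/2 to get cos θ = 1 − 2(0.38) = 0.240, hence θ₀ = arccos 0.240 = 76.1°.
The Moon is waxing (0°–180°), so θ = 76.1° directly.
At 360°/29.530 d per day, 76.1° corresponds to 6.24 days.

6.2 days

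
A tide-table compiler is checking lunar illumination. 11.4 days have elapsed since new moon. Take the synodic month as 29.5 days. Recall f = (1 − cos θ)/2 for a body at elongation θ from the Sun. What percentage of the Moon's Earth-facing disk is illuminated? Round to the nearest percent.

Phase angle: θ = 360°·(11.4 d)/(29.5 d) = 139.1°.
With cos θ = (-0.756), the lit fraction is (1 − (-0.756))/2 ≈ 0.878, so 88%.

88%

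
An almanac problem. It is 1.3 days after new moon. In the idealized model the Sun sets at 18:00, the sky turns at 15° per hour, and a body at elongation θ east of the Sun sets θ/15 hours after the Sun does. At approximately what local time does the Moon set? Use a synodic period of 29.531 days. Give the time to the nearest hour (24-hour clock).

The Moon has covered 1.3/29.531 of its cycle, so θ ≈ 360° × 1.3/29.531 = 15.8°.
The Moon trails the Sun by θ/15 = 15.8/15 ≈ 1.06 hours.
18:00 + 1.06 h ≈ 19:03 → 19:00 to the nearest hour.

19:00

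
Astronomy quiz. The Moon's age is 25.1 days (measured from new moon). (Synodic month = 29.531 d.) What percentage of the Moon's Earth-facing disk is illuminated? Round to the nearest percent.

21%

Phase angle: θ = 360°·(25.1 d)/(29.531 d) = 306.0°.
With cos θ = 0.588, the lit fraction is (1 − 0.588)/2 ≈ 0.206, so 21%.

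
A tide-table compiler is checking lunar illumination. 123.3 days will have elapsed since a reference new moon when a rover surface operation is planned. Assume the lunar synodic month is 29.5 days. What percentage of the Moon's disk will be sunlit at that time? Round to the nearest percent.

29%

Reduce mod P: 123.3 − 4×29.5 = 5.30 d into the current lunation.
Elongation θ = 360° × 5.30/29.5 ≈ 64.7°.
Illuminated fraction = (1 − cos 64.7°)/2 = (1 − 0.428)/2 ≈ 0.286, so 29%.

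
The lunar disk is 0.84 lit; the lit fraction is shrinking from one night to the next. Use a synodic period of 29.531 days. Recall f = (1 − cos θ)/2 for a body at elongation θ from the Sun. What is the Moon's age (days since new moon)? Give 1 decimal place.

Invert f = (1 − cos θ)/2 to get cos θ = 1 − 2(0.84) = -0.680, hence θ₀ = arccos -0.680 = 132.8°.
Waning ⇒ past full, so θ = 360° − 132.8° = 227.2°.
At 360°/29.531 d per day, 227.2° corresponds to 18.63 days.

18.6 days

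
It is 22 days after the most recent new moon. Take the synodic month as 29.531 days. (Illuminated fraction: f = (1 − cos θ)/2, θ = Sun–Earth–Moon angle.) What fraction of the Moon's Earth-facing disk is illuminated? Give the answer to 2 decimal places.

0.52

The Moon has covered 22/29.531 of its cycle, so θ ≈ 360° × 22/29.531 = 268.2°.
cos 268.2° = (-0.032), so f = (1 − (-0.032))/2 = 0.516.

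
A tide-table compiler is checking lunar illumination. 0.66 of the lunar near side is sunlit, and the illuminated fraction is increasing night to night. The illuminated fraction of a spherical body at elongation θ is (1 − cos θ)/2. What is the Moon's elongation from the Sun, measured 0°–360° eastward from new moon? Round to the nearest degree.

109°

Invert f = (1 − cos θ)/2 to get cos θ = 1 − 2(0.66) = -0.320, hence θ₀ = arccos -0.320 = 108.7°.
The Moon is waxing (0°–180°), so θ = 108.7° directly.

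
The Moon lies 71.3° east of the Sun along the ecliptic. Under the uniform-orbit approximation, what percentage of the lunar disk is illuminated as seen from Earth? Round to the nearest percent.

34%

f = (1 − cos 71.3°)/2 = (1 − 0.321)/2 ≈ 0.340, i.e. 34%.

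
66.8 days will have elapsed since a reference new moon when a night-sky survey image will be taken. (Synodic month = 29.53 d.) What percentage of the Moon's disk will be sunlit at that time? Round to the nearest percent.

66.8 d spans 2 complete synodic months (2 × 29.53 = 59.06 d) plus 7.74 d.
The Moon has covered 7.74/29.53 of its cycle, so θ ≈ 360° × 7.74/29.53 = 94.4°.
With cos θ = (-0.076), the lit fraction is (1 − (-0.076))/2 ≈ 0.538, so 54%.

54%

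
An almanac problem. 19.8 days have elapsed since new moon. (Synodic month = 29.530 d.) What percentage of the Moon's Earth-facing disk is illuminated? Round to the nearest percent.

Phase angle: θ = 360°·(19.8 d)/(29.530 d) = 241.4°.
Illuminated fraction = (1 − cos 241.4°)/2 = (1 − (-0.479))/2 ≈ 0.739, so 74%.

74%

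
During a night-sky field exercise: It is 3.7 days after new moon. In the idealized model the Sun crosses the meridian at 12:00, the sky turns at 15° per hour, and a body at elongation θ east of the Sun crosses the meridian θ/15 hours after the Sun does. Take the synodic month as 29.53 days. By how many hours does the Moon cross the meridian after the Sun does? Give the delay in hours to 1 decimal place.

3.0 h

The Moon has covered 3.7/29.53 of its cycle, so θ ≈ 360° × 3.7/29.53 = 45.1°.
The Moon trails the Sun by θ/15 = 45.1/15 ≈ 3.01 hours.
So the Moon crosses the meridian 3.01 h after the Sun.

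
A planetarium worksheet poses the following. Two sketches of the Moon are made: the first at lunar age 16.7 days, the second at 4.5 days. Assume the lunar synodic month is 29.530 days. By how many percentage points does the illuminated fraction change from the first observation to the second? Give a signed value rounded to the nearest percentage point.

First observation: θ = 360°·16.7/29.530 = 203.6°, so f = 0.958.
Second observation: θ = 54.9°, f = 0.212.
Δf = 0.212 − 0.958 = -0.746, i.e. -75 pp.

-75 percentage points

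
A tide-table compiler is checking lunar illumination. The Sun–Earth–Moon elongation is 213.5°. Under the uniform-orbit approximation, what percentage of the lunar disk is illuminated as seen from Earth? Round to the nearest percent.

Half-versine of 213.5°: (1 − (-0.834))/2 = 0.917, i.e. 92%.

92%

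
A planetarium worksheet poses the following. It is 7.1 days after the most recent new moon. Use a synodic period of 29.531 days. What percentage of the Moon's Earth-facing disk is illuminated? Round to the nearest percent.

47%

The Moon has covered 7.1/29.531 of its cycle, so θ ≈ 360° × 7.1/29.531 = 86.6°.
Illuminated fraction = (1 − cos 86.6°)/2 = (1 − 0.060)/2 ≈ 0.470, so 47%.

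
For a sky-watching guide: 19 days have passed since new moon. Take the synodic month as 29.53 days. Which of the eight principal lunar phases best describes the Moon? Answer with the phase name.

At 19/29.53 of the cycle, θ ≈ 232° — the waning gibbous range.

waning gibbous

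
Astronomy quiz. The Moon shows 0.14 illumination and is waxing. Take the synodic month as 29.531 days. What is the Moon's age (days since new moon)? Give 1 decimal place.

cos θ = 1 − 2f = 0.720, giving a principal value of 43.9°.
Waxing ⇒ before full, so θ = 43.9°.
Age = 29.531 × 43.9°/360° ≈ 3.60 days.

3.6 days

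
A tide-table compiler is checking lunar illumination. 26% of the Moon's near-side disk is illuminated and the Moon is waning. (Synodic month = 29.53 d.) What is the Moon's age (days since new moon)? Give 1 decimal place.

24.5 days

cos θ = 1 − 2f = 0.480, giving a principal value of 61.3°.
Since the Moon is past full (waning), take the reflex angle: θ = 360° − 61.3° = 298.7°.
At 360°/29.53 d per day, 298.7° corresponds to 24.50 days.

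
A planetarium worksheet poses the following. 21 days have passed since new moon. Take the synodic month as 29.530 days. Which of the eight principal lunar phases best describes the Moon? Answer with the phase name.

θ ≈ 360° × 21/29.530 = 256°, which falls in the last quarter sector.

last quarter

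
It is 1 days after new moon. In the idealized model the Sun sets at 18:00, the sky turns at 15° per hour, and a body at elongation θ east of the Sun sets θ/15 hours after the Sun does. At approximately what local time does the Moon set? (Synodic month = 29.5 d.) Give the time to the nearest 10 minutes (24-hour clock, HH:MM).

18:50

Phase angle: θ = 360°·(1 d)/(29.5 d) = 12.2°.
The Moon trails the Sun by θ/15 = 12.2/15 ≈ 0.81 hours.
18:00 + 0.814 h ≈ 18:49 → 18:50 to the nearest ten minutes.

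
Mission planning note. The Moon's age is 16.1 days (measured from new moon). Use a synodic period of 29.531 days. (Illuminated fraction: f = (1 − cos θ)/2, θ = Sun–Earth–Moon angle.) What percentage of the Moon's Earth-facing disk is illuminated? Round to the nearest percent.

The Moon has covered 16.1/29.531 of its cycle, so θ ≈ 360° × 16.1/29.531 = 196.3°.
With cos θ = (-0.960), the lit fraction is (1 − (-0.960))/2 ≈ 0.980, so 98%.

98%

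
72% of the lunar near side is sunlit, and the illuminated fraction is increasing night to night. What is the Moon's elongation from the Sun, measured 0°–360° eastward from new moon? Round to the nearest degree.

From f = (1 − cos θ)/2: cos θ = 1 − 2×0.72 = -0.440; arccos → 116.1°.
Before full moon the principal value applies: θ = 116.1°.

116°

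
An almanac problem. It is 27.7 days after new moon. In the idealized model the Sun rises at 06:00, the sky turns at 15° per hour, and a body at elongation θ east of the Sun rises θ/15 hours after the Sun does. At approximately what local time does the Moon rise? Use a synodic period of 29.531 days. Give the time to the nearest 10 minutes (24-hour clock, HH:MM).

04:30

The Moon has covered 27.7/29.531 of its cycle, so θ ≈ 360° × 27.7/29.531 = 337.7°.
The Moon trails the Sun by θ/15 = 337.7/15 ≈ 22.51 hours.
06:00 + 22.512 h ≈ 04:31 → 04:30 to the nearest ten minutes.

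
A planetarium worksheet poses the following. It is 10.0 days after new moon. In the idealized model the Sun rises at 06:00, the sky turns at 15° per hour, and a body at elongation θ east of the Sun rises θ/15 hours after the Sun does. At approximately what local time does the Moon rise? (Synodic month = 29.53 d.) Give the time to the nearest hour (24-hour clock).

Elongation θ = 360° × 10.0/29.53 ≈ 121.9°.
At 15° of sky rotation per hour, 121.9° corresponds to a 8.13 h lag.
06:00 + 8.13 h ≈ 14:08 → 14:00 to the nearest hour.

14:00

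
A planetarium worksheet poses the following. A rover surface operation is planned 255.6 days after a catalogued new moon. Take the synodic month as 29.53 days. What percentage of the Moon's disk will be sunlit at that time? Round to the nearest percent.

78%

Reduce mod P: 255.6 − 8×29.53 = 19.36 d into the current lunation.
The Moon has covered 19.36/29.53 of its cycle, so θ ≈ 360° × 19.36/29.53 = 236.0°.
With cos θ = (-0.559), the lit fraction is (1 − (-0.559))/2 ≈ 0.779, so 78%.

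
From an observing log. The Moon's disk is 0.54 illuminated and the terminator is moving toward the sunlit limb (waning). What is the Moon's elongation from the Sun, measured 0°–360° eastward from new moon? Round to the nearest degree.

From f = (1 − cos θ)/2: cos θ = 1 − 2×0.54 = -0.080; arccos → 94.6°.
Waning ⇒ past full, so θ = 360° − 94.6° = 265.4°.

265°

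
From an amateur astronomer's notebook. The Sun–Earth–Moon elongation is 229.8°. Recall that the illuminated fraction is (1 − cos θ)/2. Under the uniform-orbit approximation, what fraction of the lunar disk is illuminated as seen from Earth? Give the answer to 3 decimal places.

0.823

Half-versine of 229.8°: (1 − (-0.645))/2 = 0.823.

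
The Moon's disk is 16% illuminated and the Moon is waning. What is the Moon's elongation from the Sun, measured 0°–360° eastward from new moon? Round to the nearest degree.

Invert f = (1 − cos θ)/2 to get cos θ = 1 − 2(0.16) = 0.680, hence θ₀ = arccos 0.680 = 47.2°.
Waning ⇒ past full, so θ = 360° − 47.2° = 312.8°.

313°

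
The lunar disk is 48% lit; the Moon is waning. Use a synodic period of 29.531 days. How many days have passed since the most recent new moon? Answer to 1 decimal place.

22.3 days

Invert f = (1 − cos θ)/2 to get cos θ = 1 − 2(0.48) = 0.040, hence θ₀ = arccos 0.040 = 87.7°.
Since the Moon is past full (waning), take the reflex angle: θ = 360° − 87.7° = 272.3°.
Age = 29.531 × 272.3°/360° ≈ 22.34 days.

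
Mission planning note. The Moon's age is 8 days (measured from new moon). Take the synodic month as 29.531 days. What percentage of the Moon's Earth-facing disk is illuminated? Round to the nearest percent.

57%

Phase angle: θ = 360°·(8 d)/(29.531 d) = 97.5°.
cos 97.5° = (-0.131), so f = (1 − (-0.131))/2 = 0.565, so 57%.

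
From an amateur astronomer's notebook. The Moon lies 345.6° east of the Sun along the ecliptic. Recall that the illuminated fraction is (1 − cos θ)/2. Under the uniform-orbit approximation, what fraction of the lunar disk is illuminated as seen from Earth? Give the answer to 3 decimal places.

0.016

Half-versine of 345.6°: (1 − 0.969)/2 = 0.016.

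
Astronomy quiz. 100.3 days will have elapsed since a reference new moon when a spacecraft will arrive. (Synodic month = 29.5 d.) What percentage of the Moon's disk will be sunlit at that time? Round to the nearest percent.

90%

100.3 d spans 3 complete synodic months (3 × 29.5 = 88.50 d) plus 11.80 d.
The Moon has covered 11.80/29.5 of its cycle, so θ ≈ 360° × 11.80/29.5 = 144.0°.
With cos θ = (-0.809), the lit fraction is (1 − (-0.809))/2 ≈ 0.905, so 90%.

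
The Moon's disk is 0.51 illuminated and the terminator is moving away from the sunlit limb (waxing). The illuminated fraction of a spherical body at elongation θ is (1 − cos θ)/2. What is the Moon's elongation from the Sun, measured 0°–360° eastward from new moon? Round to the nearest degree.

91°

Invert f = (1 − cos θ)/2 to get cos θ = 1 − 2(0.51) = -0.020, hence θ₀ = arccos -0.020 = 91.1°.
Before full moon the principal value applies: θ = 91.1°.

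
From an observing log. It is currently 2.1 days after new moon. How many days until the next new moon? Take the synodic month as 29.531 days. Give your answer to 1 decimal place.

27.4 days

The next new moon completes the synodic month: 29.531 − 2.1 = 27.431 days.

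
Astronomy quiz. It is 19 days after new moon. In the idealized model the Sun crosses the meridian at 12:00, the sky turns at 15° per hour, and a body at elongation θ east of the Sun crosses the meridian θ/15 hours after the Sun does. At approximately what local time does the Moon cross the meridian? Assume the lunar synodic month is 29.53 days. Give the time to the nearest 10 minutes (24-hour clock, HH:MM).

Elongation θ = 360° × 19/29.53 ≈ 231.6°.
Delay after the Sun = 231.6° / (15°/h) ≈ 15.44 h.
12:00 + 15.442 h ≈ 03:27 → 03:30 to the nearest ten minutes.

03:30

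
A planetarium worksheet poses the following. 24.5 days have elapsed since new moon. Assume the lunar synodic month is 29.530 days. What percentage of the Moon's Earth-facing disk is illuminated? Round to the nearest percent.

26%

Elongation θ = 360° × 24.5/29.530 ≈ 298.7°.
With cos θ = 0.480, the lit fraction is (1 − 0.480)/2 ≈ 0.260, so 26%.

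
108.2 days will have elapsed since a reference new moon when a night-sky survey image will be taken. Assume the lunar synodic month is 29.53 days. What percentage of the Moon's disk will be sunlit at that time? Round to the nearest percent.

108.2/29.53 = 3.664 lunations, so 3 complete cycles and 19.61 d into the next.
Phase angle: θ = 360°·(19.61 d)/(29.53 d) = 239.1°.
With cos θ = (-0.514), the lit fraction is (1 − (-0.514))/2 ≈ 0.757, so 76%.

76%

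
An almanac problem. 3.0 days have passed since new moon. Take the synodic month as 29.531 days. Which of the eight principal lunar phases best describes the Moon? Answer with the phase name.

At 3.0/29.531 of the cycle, θ ≈ 37° — the waxing crescent range.

waxing crescent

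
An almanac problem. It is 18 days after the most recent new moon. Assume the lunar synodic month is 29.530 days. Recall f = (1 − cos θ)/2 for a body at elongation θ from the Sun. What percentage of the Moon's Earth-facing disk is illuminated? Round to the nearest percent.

89%

Elongation θ = 360° × 18/29.530 ≈ 219.4°.
Illuminated fraction = (1 − cos 219.4°)/2 = (1 − (-0.772))/2 ≈ 0.886, so 89%.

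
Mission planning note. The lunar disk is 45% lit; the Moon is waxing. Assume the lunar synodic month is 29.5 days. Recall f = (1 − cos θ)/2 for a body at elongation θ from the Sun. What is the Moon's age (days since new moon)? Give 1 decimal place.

Invert f = (1 − cos θ)/2 to get cos θ = 1 − 2(0.45) = 0.100, hence θ₀ = arccos 0.100 = 84.3°.
Waxing ⇒ before full, so θ = 84.3°.
At 360°/29.5 d per day, 84.3° corresponds to 6.90 days.

6.9 days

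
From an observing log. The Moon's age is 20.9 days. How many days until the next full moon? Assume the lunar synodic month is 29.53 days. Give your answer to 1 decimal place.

Full moon is 0.5 of the way through the cycle: age 0.5 × 29.53 = 14.765 d.
This lunation's full moon (14.765 d) has passed, so add one period: 44.295 − 20.9 = 23.395 days.

23.4 days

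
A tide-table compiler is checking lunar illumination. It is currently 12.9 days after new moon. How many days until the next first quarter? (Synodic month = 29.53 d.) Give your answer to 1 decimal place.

First quarter is 0.25 of the way through the cycle: age 0.25 × 29.53 = 7.383 d.
This lunation's first quarter (7.383 d) has passed, so add one period: 36.913 − 12.9 = 24.013 days.

24.0 days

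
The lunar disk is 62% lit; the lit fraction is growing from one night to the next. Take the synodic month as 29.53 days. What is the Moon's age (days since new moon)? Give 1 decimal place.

cos θ = 1 − 2f = -0.240, giving a principal value of 103.9°.
Before full moon the principal value applies: θ = 103.9°.
Age = 29.53 × 103.9°/360° ≈ 8.52 days.

8.5 days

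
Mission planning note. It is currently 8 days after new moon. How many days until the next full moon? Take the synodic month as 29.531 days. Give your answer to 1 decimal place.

6.8 days

Full moon is 0.5 of the way through the cycle: age 0.5 × 29.531 = 14.765 d.
So 6.765 days remain (14.765 − 8).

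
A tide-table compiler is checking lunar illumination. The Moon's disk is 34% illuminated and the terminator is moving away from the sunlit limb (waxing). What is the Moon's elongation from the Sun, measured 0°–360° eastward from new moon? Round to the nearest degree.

From f = (1 − cos θ)/2: cos θ = 1 − 2×0.34 = 0.320; arccos → 71.3°.
Waxing ⇒ before full, so θ = 71.3°.

71°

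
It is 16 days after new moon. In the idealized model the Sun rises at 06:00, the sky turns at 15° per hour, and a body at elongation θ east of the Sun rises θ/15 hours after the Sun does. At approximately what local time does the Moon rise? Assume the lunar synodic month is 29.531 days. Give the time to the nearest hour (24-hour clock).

Elongation θ = 360° × 16/29.531 ≈ 195.0°.
At 15° of sky rotation per hour, 195.0° corresponds to a 13.00 h lag.
06:00 + 13.00 h ≈ 19:00 → 19:00 to the nearest hour.

19:00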